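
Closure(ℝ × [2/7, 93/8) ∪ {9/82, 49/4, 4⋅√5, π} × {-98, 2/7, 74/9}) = (ℝ × [2/7, 93/8]) ∪ ({9/82, 49/4, 4⋅√5, π} × {-98, 2/7, 74/9})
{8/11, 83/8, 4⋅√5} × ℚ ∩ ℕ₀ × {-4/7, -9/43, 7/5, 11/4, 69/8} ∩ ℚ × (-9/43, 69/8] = ∅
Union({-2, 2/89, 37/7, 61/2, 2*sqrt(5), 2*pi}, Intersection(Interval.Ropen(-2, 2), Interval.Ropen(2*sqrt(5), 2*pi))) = {-2, 2/89, 37/7, 61/2, 2*sqrt(5), 2*pi}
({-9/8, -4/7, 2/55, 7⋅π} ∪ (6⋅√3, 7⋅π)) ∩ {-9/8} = {-9/8}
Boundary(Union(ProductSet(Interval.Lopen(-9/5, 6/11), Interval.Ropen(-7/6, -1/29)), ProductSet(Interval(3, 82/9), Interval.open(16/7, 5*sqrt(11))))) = Union(ProductSet({-9/5, 6/11}, Interval(-7/6, -1/29)), ProductSet({3, 82/9}, Interval(16/7, 5*sqrt(11))), ProductSet(Interval(-9/5, 6/11), {-7/6, -1/29}), ProductSet(Interval(3, 82/9), {16/7, 5*sqrt(11)}))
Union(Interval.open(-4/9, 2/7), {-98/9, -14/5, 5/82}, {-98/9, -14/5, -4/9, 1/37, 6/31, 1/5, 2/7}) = Union({-98/9, -14/5}, Interval(-4/9, 2/7))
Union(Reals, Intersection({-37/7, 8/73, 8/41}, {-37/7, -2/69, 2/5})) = Reals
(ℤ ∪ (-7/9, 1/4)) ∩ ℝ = ℤ ∪ (-7/9, 1/4)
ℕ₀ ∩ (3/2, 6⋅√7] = {2, 3, …, 15}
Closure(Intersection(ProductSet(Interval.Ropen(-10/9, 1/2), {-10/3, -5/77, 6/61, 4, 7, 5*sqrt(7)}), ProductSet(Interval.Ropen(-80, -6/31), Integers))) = ProductSet(Interval(-10/9, -6/31), {4, 7})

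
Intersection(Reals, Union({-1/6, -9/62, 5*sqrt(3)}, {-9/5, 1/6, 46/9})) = {-9/5, -1/6, -9/62, 1/6, 46/9, 5*sqrt(3)}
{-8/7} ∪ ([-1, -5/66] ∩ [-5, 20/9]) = {-8/7} ∪ [-1, -5/66]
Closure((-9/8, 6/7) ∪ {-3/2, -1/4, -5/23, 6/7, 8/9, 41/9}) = {-3/2, 8/9, 41/9} ∪ [-9/8, 6/7]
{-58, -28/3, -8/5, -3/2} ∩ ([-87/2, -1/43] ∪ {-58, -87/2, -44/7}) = {-58, -28/3, -8/5, -3/2}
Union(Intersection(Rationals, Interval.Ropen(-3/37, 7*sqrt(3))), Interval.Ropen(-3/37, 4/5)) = Union(Intersection(Interval.Ropen(-3/37, 7*sqrt(3)), Rationals), Interval(-3/37, 4/5))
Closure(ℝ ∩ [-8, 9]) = [-8, 9]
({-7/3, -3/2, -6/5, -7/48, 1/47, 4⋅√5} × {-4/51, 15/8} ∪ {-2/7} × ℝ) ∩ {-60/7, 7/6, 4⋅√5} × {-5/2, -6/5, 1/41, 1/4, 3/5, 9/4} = ∅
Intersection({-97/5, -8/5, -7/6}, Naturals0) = EmptySet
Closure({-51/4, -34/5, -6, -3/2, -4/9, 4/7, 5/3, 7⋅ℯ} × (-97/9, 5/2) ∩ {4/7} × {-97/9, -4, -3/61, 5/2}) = {4/7} × {-4, -3/61}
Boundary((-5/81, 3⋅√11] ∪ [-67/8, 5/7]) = {-67/8, 3⋅√11}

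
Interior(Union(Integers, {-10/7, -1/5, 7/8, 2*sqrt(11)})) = EmptySet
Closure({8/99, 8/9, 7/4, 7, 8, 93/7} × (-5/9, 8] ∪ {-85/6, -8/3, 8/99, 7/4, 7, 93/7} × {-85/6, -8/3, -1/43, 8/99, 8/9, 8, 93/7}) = ({8/99, 8/9, 7/4, 7, 8, 93/7} × [-5/9, 8]) ∪ ({-85/6, -8/3, 8/99, 7/4, 7, 93/7} × {-85/6, -8/3, -1/43, 8/99, 8/9, 8, 93/7})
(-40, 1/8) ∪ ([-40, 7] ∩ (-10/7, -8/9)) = (-40, 1/8)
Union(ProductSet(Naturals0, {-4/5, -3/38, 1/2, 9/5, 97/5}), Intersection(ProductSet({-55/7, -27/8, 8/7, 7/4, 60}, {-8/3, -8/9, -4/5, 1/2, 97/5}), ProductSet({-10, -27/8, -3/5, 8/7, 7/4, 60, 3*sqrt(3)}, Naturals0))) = ProductSet(Naturals0, {-4/5, -3/38, 1/2, 9/5, 97/5})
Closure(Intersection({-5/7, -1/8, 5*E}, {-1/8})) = {-1/8}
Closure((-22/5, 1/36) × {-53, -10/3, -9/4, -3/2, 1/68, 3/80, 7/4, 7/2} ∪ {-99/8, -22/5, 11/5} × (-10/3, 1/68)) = ({-99/8, -22/5, 11/5} × [-10/3, 1/68]) ∪ ([-22/5, 1/36] × {-53, -10/3, -9/4, -3/2, 1/68, 3/80, 7/4, 7/2})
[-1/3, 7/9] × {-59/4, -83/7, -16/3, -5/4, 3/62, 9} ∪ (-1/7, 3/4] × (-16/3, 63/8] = ((-1/7, 3/4] × (-16/3, 63/8]) ∪ ([-1/3, 7/9] × {-59/4, -83/7, -16/3, -5/4, 3/62, 9})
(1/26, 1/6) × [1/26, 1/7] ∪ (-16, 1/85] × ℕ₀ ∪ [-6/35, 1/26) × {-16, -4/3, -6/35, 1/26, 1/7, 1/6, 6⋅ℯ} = ((-16, 1/85] × ℕ₀) ∪ ((1/26, 1/6) × [1/26, 1/7]) ∪ ([-6/35, 1/26) × {-16, -4/3, -6/35, 1/26, 1/7, 1/6, 6⋅ℯ})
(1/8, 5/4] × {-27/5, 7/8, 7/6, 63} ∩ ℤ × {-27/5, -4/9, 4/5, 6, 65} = {1} × {-27/5}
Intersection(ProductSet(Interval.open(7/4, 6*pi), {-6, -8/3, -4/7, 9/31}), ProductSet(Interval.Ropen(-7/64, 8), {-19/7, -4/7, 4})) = ProductSet(Interval.open(7/4, 8), {-4/7})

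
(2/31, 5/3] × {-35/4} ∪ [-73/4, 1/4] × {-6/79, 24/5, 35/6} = ((2/31, 5/3] × {-35/4}) ∪ ([-73/4, 1/4] × {-6/79, 24/5, 35/6})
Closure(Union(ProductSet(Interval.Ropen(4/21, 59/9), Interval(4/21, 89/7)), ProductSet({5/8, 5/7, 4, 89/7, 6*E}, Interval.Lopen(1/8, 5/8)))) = Union(ProductSet({5/8, 5/7, 4, 89/7, 6*E}, Interval(1/8, 5/8)), ProductSet(Interval(4/21, 59/9), Interval(4/21, 89/7)))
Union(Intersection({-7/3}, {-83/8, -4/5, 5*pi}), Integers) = Integers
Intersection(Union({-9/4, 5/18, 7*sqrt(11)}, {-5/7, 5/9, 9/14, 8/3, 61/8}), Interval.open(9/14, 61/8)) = {8/3}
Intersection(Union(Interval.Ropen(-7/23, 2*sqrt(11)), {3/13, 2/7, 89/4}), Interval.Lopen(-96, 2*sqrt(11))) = Interval.Ropen(-7/23, 2*sqrt(11))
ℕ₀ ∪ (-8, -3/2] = (-8, -3/2] ∪ ℕ₀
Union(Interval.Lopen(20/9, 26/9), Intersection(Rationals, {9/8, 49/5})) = Union({9/8, 49/5}, Interval.Lopen(20/9, 26/9))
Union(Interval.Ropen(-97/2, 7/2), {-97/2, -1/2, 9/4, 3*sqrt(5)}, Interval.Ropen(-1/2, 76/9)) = Interval.Ropen(-97/2, 76/9)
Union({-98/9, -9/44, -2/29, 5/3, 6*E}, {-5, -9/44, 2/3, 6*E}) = {-98/9, -5, -9/44, -2/29, 2/3, 5/3, 6*E}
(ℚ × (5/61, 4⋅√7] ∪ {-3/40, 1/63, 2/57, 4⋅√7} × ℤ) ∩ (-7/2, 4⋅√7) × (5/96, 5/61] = ∅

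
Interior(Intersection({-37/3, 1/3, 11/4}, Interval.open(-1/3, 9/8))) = EmptySet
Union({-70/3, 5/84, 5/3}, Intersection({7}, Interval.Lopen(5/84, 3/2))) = {-70/3, 5/84, 5/3}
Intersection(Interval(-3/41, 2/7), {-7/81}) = EmptySet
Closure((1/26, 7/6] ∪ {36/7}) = [1/26, 7/6] ∪ {36/7}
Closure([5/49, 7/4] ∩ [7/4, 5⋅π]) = {7/4}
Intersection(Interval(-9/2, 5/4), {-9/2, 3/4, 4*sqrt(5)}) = {-9/2, 3/4}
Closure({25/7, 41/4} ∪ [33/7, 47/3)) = {25/7} ∪ [33/7, 47/3]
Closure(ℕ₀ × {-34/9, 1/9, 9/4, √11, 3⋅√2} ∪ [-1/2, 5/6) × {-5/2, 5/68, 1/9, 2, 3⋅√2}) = (ℕ₀ × {-34/9, 1/9, 9/4, √11, 3⋅√2}) ∪ ([-1/2, 5/6] × {-5/2, 5/68, 1/9, 2, 3⋅√2})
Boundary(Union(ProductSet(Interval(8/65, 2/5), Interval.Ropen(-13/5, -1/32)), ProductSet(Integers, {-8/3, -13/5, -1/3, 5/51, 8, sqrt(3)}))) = Union(ProductSet(Complement(Integers, Interval.open(8/65, 2/5)), {-8/3, -13/5, -1/3, 5/51, 8, sqrt(3)}), ProductSet({8/65, 2/5}, Interval(-13/5, -1/32)), ProductSet(Integers, {-8/3, -13/5, 5/51, 8, sqrt(3)}), ProductSet(Interval(8/65, 2/5), {-13/5, -1/32}))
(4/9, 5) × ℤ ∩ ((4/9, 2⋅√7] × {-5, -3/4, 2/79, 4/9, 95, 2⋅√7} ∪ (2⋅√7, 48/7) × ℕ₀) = (4/9, 5) × {-5, 95}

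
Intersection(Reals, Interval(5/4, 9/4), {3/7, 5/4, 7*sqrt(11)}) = {5/4}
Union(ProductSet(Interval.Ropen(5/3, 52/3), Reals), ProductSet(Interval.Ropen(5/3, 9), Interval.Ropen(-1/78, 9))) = ProductSet(Interval.Ropen(5/3, 52/3), Reals)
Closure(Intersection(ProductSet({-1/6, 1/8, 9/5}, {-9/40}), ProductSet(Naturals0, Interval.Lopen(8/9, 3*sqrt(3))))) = EmptySet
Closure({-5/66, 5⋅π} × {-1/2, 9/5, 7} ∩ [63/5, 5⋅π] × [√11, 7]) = {5⋅π} × {7}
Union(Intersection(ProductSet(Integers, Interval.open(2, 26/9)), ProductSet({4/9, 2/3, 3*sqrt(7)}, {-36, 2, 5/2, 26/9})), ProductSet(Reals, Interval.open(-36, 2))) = ProductSet(Reals, Interval.open(-36, 2))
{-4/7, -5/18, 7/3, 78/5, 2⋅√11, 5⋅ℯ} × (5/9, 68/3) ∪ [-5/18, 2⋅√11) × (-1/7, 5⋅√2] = ({-4/7, -5/18, 7/3, 78/5, 2⋅√11, 5⋅ℯ} × (5/9, 68/3)) ∪ ([-5/18, 2⋅√11) × (-1/7, 5⋅√2])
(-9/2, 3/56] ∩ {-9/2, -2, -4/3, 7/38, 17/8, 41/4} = {-2, -4/3}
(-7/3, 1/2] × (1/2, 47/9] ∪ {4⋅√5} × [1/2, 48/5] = ((-7/3, 1/2] × (1/2, 47/9]) ∪ ({4⋅√5} × [1/2, 48/5])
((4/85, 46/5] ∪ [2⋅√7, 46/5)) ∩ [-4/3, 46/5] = (4/85, 46/5]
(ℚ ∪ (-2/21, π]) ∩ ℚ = ℚ ∪ (ℚ ∩ [-2/21, π])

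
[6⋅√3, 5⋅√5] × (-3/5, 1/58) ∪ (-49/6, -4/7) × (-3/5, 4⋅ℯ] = ((-49/6, -4/7) × (-3/5, 4⋅ℯ]) ∪ ([6⋅√3, 5⋅√5] × (-3/5, 1/58))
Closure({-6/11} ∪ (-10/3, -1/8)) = [-10/3, -1/8]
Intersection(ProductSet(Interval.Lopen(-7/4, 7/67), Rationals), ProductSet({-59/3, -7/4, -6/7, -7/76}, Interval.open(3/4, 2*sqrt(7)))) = ProductSet({-6/7, -7/76}, Intersection(Interval.open(3/4, 2*sqrt(7)), Rationals))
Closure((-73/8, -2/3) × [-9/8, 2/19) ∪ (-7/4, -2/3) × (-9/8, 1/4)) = ({-2/3} × [-9/8, 1/4]) ∪ ([-73/8, -2/3] × {-9/8}) ∪ ({-73/8, -2/3} × [-9/8, 2/19]) ∪ ([-7/4, -2/3] × {-9/8, 1/4}) ∪ ((-73/8, -2/3) × [-9/8, 2/19)) ∪ ((-7/4, -2/3) × (-9/8, 1/4)) ∪ ({-7/4, -2/3} × ({-9/8} ∪ [2/19, 1/4])) ∪ (([-73/8, -7/4] ∪ {-2/3}) × {-9/8, 2/19})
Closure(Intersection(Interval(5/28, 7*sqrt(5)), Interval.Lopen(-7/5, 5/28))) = {5/28}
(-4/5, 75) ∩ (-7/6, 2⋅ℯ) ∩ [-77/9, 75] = (-4/5, 2⋅ℯ)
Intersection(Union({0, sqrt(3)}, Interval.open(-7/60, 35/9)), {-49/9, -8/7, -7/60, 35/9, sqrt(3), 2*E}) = {sqrt(3)}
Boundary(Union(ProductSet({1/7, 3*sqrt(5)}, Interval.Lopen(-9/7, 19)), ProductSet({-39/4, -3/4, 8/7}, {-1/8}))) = Union(ProductSet({1/7, 3*sqrt(5)}, Interval(-9/7, 19)), ProductSet({-39/4, -3/4, 8/7}, {-1/8}))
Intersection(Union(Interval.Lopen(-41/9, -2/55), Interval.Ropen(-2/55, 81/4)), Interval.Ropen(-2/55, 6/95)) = Interval.Ropen(-2/55, 6/95)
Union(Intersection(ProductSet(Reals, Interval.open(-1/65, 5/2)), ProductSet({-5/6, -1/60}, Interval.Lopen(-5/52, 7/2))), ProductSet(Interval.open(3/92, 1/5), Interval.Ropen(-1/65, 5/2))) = Union(ProductSet({-5/6, -1/60}, Interval.open(-1/65, 5/2)), ProductSet(Interval.open(3/92, 1/5), Interval.Ropen(-1/65, 5/2)))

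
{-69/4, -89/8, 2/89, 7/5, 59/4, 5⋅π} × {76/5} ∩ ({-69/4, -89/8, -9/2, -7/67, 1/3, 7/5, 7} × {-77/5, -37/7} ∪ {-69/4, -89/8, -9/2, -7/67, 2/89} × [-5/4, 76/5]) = {-69/4, -89/8, 2/89} × {76/5}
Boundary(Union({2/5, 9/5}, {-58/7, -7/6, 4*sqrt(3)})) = {-58/7, -7/6, 2/5, 9/5, 4*sqrt(3)}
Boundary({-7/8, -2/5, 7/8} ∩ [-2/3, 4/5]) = {-2/5}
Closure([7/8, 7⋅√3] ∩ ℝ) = [7/8, 7⋅√3]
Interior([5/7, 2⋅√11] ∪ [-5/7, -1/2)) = (-5/7, -1/2) ∪ (5/7, 2⋅√11)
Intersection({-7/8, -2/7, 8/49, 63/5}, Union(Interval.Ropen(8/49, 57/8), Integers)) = {8/49}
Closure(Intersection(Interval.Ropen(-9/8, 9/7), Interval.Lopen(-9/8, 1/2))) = Interval(-9/8, 1/2)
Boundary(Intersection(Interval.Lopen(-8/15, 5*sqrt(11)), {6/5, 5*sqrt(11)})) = {6/5, 5*sqrt(11)}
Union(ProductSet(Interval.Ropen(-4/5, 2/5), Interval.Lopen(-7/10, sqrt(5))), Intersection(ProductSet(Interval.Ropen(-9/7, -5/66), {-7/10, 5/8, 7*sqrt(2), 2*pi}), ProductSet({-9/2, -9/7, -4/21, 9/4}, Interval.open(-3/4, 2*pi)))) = Union(ProductSet({-9/7, -4/21}, {-7/10, 5/8}), ProductSet(Interval.Ropen(-4/5, 2/5), Interval.Lopen(-7/10, sqrt(5))))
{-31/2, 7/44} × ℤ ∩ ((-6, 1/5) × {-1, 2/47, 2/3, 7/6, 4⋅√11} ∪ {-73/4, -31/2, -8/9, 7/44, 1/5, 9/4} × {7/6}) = {7/44} × {-1}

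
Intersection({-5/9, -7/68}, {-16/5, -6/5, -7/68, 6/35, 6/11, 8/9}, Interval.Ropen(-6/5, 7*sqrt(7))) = {-7/68}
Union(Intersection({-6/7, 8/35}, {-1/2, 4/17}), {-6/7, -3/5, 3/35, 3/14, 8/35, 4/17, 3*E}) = {-6/7, -3/5, 3/35, 3/14, 8/35, 4/17, 3*E}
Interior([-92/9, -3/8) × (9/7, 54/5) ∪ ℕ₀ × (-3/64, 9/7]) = ((-92/9, -3/8) ∪ ((-92/9, -3/8) \ ℕ₀)) × (9/7, 54/5)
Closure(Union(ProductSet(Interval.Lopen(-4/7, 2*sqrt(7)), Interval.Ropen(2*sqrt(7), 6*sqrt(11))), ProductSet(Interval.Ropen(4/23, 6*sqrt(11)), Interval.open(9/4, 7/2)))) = Union(ProductSet({-4/7, 2*sqrt(7)}, Interval(2*sqrt(7), 6*sqrt(11))), ProductSet({4/23, 6*sqrt(11)}, Interval(9/4, 7/2)), ProductSet(Interval(-4/7, 2*sqrt(7)), {6*sqrt(11), 2*sqrt(7)}), ProductSet(Interval.Lopen(-4/7, 2*sqrt(7)), Interval.Ropen(2*sqrt(7), 6*sqrt(11))), ProductSet(Interval(4/23, 6*sqrt(11)), {9/4, 7/2}), ProductSet(Interval.Ropen(4/23, 6*sqrt(11)), Interval.open(9/4, 7/2)))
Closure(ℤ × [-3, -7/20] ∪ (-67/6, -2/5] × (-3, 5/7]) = (ℤ × [-3, -7/20]) ∪ ({-67/6, -2/5} × [-3, 5/7]) ∪ ([-67/6, -2/5] × {-3, 5/7}) ∪ ((-67/6, -2/5] × (-3, 5/7])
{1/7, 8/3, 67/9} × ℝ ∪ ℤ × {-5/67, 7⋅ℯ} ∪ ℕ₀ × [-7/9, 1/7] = ({1/7, 8/3, 67/9} × ℝ) ∪ (ℤ × {-5/67, 7⋅ℯ}) ∪ (ℕ₀ × [-7/9, 1/7])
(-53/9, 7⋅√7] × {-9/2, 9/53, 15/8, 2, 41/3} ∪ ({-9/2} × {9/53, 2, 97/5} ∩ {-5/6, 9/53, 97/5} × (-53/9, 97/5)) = (-53/9, 7⋅√7] × {-9/2, 9/53, 15/8, 2, 41/3}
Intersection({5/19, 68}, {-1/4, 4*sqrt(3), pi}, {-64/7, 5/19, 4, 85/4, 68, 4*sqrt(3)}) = EmptySet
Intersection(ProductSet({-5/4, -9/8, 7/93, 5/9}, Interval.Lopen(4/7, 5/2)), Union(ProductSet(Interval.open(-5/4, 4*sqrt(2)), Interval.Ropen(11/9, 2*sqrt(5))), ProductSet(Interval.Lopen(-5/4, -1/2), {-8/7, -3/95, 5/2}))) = ProductSet({-9/8, 7/93, 5/9}, Interval(11/9, 5/2))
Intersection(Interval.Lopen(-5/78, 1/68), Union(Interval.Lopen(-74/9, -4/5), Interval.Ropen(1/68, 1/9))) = {1/68}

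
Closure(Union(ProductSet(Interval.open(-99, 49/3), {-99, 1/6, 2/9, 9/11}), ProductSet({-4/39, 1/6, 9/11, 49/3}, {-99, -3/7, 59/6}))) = Union(ProductSet({-4/39, 1/6, 9/11, 49/3}, {-99, -3/7, 59/6}), ProductSet(Interval(-99, 49/3), {-99, 1/6, 2/9, 9/11}))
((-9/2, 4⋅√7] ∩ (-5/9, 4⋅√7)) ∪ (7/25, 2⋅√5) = (-5/9, 4⋅√7)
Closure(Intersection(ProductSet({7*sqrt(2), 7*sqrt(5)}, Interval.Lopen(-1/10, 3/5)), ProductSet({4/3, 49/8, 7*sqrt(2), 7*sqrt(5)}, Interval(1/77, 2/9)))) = ProductSet({7*sqrt(2), 7*sqrt(5)}, Interval(1/77, 2/9))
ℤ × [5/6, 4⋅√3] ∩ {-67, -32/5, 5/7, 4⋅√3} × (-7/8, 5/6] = {-67} × {5/6}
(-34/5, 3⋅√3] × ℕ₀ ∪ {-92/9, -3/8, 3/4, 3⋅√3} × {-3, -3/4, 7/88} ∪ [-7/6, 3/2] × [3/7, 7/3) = ((-34/5, 3⋅√3] × ℕ₀) ∪ ([-7/6, 3/2] × [3/7, 7/3)) ∪ ({-92/9, -3/8, 3/4, 3⋅√3} × {-3, -3/4, 7/88})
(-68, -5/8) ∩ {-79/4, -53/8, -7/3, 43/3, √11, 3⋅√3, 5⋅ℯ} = {-79/4, -53/8, -7/3}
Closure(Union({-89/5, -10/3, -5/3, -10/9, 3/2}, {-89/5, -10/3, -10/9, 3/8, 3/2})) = {-89/5, -10/3, -5/3, -10/9, 3/8, 3/2}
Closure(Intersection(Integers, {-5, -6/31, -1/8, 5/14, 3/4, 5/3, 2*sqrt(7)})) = {-5}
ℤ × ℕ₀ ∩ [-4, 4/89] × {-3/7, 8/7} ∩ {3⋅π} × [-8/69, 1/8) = ∅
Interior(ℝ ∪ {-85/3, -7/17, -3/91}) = ℝ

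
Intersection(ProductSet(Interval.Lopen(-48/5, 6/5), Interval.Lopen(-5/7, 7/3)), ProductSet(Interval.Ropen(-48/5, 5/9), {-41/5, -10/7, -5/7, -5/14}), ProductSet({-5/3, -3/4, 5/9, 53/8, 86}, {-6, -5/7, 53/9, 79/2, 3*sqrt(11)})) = EmptySet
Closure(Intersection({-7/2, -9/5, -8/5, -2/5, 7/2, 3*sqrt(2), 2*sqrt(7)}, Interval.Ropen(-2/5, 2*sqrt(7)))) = {-2/5, 7/2, 3*sqrt(2)}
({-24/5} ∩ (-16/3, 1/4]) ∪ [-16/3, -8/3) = [-16/3, -8/3)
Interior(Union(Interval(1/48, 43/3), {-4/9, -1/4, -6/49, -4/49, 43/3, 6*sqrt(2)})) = Interval.open(1/48, 43/3)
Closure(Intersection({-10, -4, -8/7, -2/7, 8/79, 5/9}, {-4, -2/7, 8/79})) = {-4, -2/7, 8/79}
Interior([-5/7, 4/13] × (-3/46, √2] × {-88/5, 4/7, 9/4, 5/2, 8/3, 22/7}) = ∅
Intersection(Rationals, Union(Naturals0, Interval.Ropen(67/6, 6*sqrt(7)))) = Union(Intersection(Interval.Ropen(67/6, 6*sqrt(7)), Rationals), Naturals0)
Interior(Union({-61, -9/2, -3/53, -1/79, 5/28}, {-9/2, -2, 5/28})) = EmptySet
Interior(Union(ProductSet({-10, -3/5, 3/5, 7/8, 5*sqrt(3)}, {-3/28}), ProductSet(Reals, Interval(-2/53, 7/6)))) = ProductSet(Reals, Interval.open(-2/53, 7/6))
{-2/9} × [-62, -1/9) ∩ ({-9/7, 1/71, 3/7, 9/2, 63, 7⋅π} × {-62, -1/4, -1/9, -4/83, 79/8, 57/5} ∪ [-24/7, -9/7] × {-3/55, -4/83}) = ∅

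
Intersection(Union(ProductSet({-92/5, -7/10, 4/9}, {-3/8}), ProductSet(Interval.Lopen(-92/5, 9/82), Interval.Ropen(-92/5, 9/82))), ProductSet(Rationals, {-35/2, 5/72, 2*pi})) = ProductSet(Intersection(Interval.Lopen(-92/5, 9/82), Rationals), {-35/2, 5/72})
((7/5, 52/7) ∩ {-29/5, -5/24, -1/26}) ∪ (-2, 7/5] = (-2, 7/5]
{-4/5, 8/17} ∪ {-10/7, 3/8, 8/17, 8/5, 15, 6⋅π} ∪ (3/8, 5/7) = {-10/7, -4/5, 8/5, 15, 6⋅π} ∪ [3/8, 5/7)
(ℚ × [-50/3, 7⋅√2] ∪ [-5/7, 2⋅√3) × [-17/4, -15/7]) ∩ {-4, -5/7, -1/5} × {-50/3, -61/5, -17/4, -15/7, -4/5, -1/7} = {-4, -5/7, -1/5} × {-50/3, -61/5, -17/4, -15/7, -4/5, -1/7}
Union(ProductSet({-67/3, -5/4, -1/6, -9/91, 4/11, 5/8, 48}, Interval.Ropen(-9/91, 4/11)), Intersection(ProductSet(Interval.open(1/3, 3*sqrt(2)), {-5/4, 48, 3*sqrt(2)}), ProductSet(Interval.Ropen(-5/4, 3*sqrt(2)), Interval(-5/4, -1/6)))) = Union(ProductSet({-67/3, -5/4, -1/6, -9/91, 4/11, 5/8, 48}, Interval.Ropen(-9/91, 4/11)), ProductSet(Interval.open(1/3, 3*sqrt(2)), {-5/4}))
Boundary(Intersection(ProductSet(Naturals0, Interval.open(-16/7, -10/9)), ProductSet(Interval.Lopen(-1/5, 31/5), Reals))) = ProductSet(Range(0, 7, 1), Interval(-16/7, -10/9))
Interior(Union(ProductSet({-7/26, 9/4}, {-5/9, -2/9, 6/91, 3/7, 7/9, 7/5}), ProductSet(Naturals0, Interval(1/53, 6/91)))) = EmptySet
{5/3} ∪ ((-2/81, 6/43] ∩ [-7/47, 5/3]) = (-2/81, 6/43] ∪ {5/3}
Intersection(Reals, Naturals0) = Naturals0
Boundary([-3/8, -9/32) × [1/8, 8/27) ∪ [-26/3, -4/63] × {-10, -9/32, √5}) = ({-3/8, -9/32} × [1/8, 8/27]) ∪ ([-3/8, -9/32] × {1/8, 8/27}) ∪ ([-26/3, -4/63] × {-10, -9/32, √5})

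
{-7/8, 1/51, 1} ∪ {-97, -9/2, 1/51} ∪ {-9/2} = {-97, -9/2, -7/8, 1/51, 1}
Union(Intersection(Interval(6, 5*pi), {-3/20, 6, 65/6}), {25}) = {6, 65/6, 25}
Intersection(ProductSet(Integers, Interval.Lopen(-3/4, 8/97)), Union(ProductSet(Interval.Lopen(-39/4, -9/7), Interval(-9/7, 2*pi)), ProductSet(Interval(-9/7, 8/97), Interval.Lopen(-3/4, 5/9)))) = ProductSet(Union(Range(-9, -1, 1), Range(-1, 1, 1)), Interval.Lopen(-3/4, 8/97))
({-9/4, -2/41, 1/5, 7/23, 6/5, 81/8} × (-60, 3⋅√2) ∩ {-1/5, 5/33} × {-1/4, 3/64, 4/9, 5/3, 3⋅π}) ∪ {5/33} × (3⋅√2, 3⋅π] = {5/33} × (3⋅√2, 3⋅π]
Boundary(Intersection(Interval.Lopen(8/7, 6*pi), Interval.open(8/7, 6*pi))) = {8/7, 6*pi}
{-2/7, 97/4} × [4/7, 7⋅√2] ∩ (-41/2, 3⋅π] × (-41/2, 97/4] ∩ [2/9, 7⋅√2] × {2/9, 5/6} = ∅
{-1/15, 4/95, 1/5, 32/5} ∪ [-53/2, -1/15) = [-53/2, -1/15] ∪ {4/95, 1/5, 32/5}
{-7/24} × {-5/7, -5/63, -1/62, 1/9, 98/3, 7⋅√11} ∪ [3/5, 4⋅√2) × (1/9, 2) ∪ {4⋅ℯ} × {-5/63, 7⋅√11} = ({4⋅ℯ} × {-5/63, 7⋅√11}) ∪ ({-7/24} × {-5/7, -5/63, -1/62, 1/9, 98/3, 7⋅√11}) ∪ ([3/5, 4⋅√2) × (1/9, 2))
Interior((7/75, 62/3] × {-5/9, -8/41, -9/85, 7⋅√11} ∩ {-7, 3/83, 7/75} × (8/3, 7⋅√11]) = ∅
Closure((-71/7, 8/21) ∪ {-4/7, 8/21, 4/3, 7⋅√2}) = [-71/7, 8/21] ∪ {4/3, 7⋅√2}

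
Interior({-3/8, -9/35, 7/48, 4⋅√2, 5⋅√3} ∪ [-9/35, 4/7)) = (-9/35, 4/7)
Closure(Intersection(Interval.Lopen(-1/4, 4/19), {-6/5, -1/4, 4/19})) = {4/19}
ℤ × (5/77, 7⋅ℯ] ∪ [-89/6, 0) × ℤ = ([-89/6, 0) × ℤ) ∪ (ℤ × (5/77, 7⋅ℯ])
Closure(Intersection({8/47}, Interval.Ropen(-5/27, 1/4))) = {8/47}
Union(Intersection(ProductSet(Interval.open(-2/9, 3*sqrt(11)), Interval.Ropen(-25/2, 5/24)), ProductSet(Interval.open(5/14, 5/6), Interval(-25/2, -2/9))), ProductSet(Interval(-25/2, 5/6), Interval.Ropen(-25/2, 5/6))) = ProductSet(Interval(-25/2, 5/6), Interval.Ropen(-25/2, 5/6))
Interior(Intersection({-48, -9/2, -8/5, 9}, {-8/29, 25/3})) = EmptySet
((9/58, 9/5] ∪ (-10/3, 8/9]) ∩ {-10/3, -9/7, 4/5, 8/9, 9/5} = {-9/7, 4/5, 8/9, 9/5}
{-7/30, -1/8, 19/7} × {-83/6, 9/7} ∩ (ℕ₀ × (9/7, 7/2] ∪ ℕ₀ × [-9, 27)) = ∅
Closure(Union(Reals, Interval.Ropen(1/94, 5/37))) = Interval(-oo, oo)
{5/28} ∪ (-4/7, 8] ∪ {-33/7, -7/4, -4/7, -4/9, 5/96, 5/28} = {-33/7, -7/4} ∪ [-4/7, 8]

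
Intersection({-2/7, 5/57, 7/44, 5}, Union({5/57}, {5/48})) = {5/57}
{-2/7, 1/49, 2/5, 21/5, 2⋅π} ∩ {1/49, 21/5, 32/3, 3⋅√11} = {1/49, 21/5}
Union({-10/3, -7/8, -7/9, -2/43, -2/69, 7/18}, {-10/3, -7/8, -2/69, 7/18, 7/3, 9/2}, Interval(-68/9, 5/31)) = Union({7/18, 7/3, 9/2}, Interval(-68/9, 5/31))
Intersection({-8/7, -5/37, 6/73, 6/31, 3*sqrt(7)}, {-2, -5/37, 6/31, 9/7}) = {-5/37, 6/31}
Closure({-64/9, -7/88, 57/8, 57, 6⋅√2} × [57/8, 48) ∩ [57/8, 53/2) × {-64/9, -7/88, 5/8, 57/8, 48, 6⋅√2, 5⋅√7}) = {57/8, 6⋅√2} × {57/8, 6⋅√2, 5⋅√7}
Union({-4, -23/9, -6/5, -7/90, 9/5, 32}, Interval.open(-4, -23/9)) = Union({-6/5, -7/90, 9/5, 32}, Interval(-4, -23/9))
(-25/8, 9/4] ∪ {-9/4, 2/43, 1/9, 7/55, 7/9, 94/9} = (-25/8, 9/4] ∪ {94/9}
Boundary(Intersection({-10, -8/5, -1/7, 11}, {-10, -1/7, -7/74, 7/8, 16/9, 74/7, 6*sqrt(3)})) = {-10, -1/7}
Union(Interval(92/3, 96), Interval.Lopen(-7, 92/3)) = Interval.Lopen(-7, 96)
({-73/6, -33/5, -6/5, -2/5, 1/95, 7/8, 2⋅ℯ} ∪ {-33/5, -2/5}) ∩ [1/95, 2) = {1/95, 7/8}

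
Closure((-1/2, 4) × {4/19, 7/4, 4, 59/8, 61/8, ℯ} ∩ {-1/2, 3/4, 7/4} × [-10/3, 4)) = {3/4, 7/4} × {4/19, 7/4, ℯ}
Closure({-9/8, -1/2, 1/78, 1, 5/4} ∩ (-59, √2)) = {-9/8, -1/2, 1/78, 1, 5/4}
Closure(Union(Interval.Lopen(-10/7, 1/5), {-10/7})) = Interval(-10/7, 1/5)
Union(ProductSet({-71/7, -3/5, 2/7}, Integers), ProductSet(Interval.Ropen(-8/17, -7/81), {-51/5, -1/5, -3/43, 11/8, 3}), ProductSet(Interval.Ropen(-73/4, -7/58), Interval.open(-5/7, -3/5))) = Union(ProductSet({-71/7, -3/5, 2/7}, Integers), ProductSet(Interval.Ropen(-73/4, -7/58), Interval.open(-5/7, -3/5)), ProductSet(Interval.Ropen(-8/17, -7/81), {-51/5, -1/5, -3/43, 11/8, 3}))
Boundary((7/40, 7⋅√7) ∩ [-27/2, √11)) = {7/40, √11}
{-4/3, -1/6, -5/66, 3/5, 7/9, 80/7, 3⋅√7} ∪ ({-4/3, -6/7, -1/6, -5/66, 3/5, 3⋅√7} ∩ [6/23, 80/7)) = {-4/3, -1/6, -5/66, 3/5, 7/9, 80/7, 3⋅√7}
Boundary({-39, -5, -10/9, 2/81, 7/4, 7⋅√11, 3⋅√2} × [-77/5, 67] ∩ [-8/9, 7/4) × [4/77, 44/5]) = {2/81} × [4/77, 44/5]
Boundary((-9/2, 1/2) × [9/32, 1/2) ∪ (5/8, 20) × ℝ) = ({5/8, 20} × ℝ) ∪ ({-9/2, 1/2} × [9/32, 1/2]) ∪ ([-9/2, 1/2] × {9/32, 1/2})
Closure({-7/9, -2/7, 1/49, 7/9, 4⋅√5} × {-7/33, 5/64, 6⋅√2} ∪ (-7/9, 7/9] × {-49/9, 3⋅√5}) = ([-7/9, 7/9] × {-49/9, 3⋅√5}) ∪ ({-7/9, -2/7, 1/49, 7/9, 4⋅√5} × {-7/33, 5/64, 6⋅√2})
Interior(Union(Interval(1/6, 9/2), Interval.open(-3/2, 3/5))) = Interval.open(-3/2, 9/2)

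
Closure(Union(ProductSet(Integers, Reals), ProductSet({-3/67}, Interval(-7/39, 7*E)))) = Union(ProductSet({-3/67}, Interval(-7/39, 7*E)), ProductSet(Integers, Reals))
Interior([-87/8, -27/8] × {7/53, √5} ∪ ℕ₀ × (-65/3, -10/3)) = ∅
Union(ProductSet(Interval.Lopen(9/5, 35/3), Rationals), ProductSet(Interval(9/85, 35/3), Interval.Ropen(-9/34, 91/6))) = Union(ProductSet(Interval(9/85, 35/3), Interval.Ropen(-9/34, 91/6)), ProductSet(Interval.Lopen(9/5, 35/3), Rationals))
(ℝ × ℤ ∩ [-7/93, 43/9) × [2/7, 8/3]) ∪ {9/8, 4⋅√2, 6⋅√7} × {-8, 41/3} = ([-7/93, 43/9) × {1, 2}) ∪ ({9/8, 4⋅√2, 6⋅√7} × {-8, 41/3})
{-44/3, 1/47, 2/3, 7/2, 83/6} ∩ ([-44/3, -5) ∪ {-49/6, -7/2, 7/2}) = {-44/3, 7/2}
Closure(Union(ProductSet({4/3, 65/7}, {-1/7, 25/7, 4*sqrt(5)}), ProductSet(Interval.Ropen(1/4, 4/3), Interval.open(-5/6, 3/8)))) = Union(ProductSet({1/4, 4/3}, Interval(-5/6, 3/8)), ProductSet({4/3, 65/7}, {-1/7, 25/7, 4*sqrt(5)}), ProductSet(Interval(1/4, 4/3), {-5/6, 3/8}), ProductSet(Interval.Ropen(1/4, 4/3), Interval.open(-5/6, 3/8)))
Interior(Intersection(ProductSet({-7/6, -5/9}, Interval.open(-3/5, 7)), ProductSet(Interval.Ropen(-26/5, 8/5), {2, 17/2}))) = EmptySet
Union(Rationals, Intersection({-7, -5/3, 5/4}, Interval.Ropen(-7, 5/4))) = Rationals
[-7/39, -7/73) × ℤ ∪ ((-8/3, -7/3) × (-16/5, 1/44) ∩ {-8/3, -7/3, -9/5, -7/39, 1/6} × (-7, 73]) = [-7/39, -7/73) × ℤ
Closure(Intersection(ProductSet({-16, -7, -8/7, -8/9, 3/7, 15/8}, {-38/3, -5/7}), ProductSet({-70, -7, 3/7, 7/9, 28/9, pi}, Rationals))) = ProductSet({-7, 3/7}, {-38/3, -5/7})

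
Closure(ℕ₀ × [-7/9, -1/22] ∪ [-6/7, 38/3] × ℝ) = ([-6/7, 38/3] × ℝ) ∪ (ℕ₀ × [-7/9, -1/22])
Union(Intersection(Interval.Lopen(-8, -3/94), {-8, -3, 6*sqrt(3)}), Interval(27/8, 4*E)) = Union({-3}, Interval(27/8, 4*E))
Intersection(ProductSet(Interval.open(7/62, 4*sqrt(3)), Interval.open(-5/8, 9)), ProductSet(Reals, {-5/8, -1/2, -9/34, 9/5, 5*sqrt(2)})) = ProductSet(Interval.open(7/62, 4*sqrt(3)), {-1/2, -9/34, 9/5, 5*sqrt(2)})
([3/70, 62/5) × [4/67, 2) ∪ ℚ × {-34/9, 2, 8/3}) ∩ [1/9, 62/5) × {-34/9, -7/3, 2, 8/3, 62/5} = (ℚ ∩ [1/9, 62/5)) × {-34/9, 2, 8/3}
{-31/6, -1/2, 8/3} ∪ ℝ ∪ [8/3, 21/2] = (-∞, ∞)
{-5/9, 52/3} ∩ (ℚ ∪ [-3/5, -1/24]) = {-5/9, 52/3}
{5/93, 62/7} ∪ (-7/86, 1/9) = (-7/86, 1/9) ∪ {62/7}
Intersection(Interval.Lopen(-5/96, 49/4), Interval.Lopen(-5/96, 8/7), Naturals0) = Range(0, 2, 1)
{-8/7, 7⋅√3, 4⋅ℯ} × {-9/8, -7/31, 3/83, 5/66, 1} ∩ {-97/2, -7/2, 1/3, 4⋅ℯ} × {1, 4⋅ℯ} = {4⋅ℯ} × {1}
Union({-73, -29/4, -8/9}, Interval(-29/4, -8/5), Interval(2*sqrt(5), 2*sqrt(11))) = Union({-73, -8/9}, Interval(-29/4, -8/5), Interval(2*sqrt(5), 2*sqrt(11)))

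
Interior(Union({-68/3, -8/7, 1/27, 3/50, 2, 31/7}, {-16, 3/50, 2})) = EmptySet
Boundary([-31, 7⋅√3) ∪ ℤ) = {7⋅√3} ∪ (ℤ \ (-31, 7⋅√3))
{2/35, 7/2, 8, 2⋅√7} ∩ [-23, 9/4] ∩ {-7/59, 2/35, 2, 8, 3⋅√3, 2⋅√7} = {2/35}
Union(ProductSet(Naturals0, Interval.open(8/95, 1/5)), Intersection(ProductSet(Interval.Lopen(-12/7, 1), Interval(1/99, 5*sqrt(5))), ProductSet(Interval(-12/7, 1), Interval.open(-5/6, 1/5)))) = Union(ProductSet(Interval.Lopen(-12/7, 1), Interval.Ropen(1/99, 1/5)), ProductSet(Naturals0, Interval.open(8/95, 1/5)))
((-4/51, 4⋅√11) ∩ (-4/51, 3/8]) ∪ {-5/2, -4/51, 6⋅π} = {-5/2, 6⋅π} ∪ [-4/51, 3/8]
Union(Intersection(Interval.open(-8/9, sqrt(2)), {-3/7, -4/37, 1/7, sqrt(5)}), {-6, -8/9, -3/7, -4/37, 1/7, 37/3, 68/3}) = {-6, -8/9, -3/7, -4/37, 1/7, 37/3, 68/3}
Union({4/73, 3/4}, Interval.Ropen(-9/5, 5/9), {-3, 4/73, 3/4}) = Union({-3, 3/4}, Interval.Ropen(-9/5, 5/9))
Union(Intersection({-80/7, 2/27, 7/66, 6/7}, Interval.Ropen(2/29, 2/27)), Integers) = Integers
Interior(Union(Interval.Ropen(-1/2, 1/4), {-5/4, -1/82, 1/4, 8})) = Interval.open(-1/2, 1/4)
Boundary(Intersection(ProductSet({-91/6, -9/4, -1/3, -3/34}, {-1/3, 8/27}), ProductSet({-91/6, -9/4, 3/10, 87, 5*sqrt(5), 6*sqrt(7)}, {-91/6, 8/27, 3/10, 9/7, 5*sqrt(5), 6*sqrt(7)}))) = ProductSet({-91/6, -9/4}, {8/27})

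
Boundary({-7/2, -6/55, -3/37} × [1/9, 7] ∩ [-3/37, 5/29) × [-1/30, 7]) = {-3/37} × [1/9, 7]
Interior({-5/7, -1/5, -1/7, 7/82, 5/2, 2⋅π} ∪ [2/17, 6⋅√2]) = (2/17, 6⋅√2)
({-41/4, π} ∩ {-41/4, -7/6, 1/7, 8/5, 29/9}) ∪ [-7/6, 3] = {-41/4} ∪ [-7/6, 3]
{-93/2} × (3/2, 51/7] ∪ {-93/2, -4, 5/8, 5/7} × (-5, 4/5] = ({-93/2} × (3/2, 51/7]) ∪ ({-93/2, -4, 5/8, 5/7} × (-5, 4/5])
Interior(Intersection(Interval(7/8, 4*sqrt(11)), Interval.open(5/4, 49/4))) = Interval.open(5/4, 49/4)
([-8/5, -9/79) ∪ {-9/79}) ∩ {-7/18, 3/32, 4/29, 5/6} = {-7/18}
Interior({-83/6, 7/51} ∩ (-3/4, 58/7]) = ∅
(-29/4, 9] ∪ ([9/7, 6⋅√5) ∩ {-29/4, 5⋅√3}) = (-29/4, 9]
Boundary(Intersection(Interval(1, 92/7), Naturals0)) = Range(1, 14, 1)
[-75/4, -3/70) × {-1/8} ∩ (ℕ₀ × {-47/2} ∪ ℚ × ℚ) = (ℚ ∩ [-75/4, -3/70)) × {-1/8}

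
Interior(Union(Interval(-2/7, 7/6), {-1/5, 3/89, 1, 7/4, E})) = Interval.open(-2/7, 7/6)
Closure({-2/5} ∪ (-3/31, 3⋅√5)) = {-2/5} ∪ [-3/31, 3⋅√5]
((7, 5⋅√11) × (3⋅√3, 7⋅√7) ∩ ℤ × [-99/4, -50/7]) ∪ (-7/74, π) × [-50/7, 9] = (-7/74, π) × [-50/7, 9]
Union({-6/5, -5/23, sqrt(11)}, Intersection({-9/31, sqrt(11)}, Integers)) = {-6/5, -5/23, sqrt(11)}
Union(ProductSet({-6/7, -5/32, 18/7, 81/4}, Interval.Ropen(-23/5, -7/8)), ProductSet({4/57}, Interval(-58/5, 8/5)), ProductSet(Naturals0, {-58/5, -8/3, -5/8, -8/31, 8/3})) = Union(ProductSet({4/57}, Interval(-58/5, 8/5)), ProductSet({-6/7, -5/32, 18/7, 81/4}, Interval.Ropen(-23/5, -7/8)), ProductSet(Naturals0, {-58/5, -8/3, -5/8, -8/31, 8/3}))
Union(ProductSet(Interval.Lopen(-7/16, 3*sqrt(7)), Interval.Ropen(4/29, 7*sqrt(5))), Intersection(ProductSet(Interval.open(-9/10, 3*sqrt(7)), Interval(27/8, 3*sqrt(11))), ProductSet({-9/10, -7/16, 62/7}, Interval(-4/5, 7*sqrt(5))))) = Union(ProductSet({-7/16}, Interval(27/8, 3*sqrt(11))), ProductSet(Interval.Lopen(-7/16, 3*sqrt(7)), Interval.Ropen(4/29, 7*sqrt(5))))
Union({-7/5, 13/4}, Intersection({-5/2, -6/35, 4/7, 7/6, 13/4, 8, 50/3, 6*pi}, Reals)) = {-5/2, -7/5, -6/35, 4/7, 7/6, 13/4, 8, 50/3, 6*pi}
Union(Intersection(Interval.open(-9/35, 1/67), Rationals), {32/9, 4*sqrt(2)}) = Union({32/9, 4*sqrt(2)}, Intersection(Interval.open(-9/35, 1/67), Rationals))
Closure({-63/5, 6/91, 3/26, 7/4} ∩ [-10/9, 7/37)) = {6/91, 3/26}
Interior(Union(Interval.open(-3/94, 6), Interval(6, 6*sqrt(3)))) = Interval.open(-3/94, 6*sqrt(3))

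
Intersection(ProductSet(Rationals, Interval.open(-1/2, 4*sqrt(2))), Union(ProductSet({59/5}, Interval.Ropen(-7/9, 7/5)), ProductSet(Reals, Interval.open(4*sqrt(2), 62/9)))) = ProductSet({59/5}, Interval.open(-1/2, 7/5))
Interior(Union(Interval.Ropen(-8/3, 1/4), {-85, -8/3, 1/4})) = Interval.open(-8/3, 1/4)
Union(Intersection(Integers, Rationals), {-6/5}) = Union({-6/5}, Integers)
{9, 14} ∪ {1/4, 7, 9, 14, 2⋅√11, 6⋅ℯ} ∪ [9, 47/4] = {1/4, 7, 14, 2⋅√11, 6⋅ℯ} ∪ [9, 47/4]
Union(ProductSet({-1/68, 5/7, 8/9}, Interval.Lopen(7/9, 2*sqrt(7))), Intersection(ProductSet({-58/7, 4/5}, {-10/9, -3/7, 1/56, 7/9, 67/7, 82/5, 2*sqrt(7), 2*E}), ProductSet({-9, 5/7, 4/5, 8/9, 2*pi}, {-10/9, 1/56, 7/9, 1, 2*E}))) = Union(ProductSet({4/5}, {-10/9, 1/56, 7/9, 2*E}), ProductSet({-1/68, 5/7, 8/9}, Interval.Lopen(7/9, 2*sqrt(7))))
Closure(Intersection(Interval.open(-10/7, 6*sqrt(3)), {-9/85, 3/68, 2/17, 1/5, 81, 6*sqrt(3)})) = {-9/85, 3/68, 2/17, 1/5}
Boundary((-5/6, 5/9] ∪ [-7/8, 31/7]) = {-7/8, 31/7}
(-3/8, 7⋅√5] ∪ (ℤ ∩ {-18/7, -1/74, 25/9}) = (-3/8, 7⋅√5]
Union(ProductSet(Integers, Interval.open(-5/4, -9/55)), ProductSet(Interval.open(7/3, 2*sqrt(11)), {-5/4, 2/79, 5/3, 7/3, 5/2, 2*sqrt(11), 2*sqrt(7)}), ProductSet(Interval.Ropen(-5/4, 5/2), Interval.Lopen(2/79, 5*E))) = Union(ProductSet(Integers, Interval.open(-5/4, -9/55)), ProductSet(Interval.Ropen(-5/4, 5/2), Interval.Lopen(2/79, 5*E)), ProductSet(Interval.open(7/3, 2*sqrt(11)), {-5/4, 2/79, 5/3, 7/3, 5/2, 2*sqrt(11), 2*sqrt(7)}))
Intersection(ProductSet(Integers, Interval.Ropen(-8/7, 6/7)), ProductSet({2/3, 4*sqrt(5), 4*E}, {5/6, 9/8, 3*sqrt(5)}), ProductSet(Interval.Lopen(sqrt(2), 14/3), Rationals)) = EmptySet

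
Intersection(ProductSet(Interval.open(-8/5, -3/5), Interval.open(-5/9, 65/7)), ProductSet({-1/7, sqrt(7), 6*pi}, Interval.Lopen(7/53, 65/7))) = EmptySet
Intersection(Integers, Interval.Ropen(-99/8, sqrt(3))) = Range(-12, 2, 1)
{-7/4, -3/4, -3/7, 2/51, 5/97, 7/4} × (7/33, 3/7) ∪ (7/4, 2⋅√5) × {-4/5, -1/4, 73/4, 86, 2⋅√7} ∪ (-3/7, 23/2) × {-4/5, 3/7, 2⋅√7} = ({-7/4, -3/4, -3/7, 2/51, 5/97, 7/4} × (7/33, 3/7)) ∪ ((-3/7, 23/2) × {-4/5, 3/7, 2⋅√7}) ∪ ((7/4, 2⋅√5) × {-4/5, -1/4, 73/4, 86, 2⋅√7})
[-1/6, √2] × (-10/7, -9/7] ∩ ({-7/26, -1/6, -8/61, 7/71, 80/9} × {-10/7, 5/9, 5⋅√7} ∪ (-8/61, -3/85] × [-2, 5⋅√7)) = (-8/61, -3/85] × (-10/7, -9/7]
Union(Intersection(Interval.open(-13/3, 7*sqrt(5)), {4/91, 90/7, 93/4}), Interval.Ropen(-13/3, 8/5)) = Union({90/7}, Interval.Ropen(-13/3, 8/5))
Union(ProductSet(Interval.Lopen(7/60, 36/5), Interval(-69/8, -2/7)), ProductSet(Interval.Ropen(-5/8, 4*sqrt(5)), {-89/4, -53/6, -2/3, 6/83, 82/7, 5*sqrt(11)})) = Union(ProductSet(Interval.Ropen(-5/8, 4*sqrt(5)), {-89/4, -53/6, -2/3, 6/83, 82/7, 5*sqrt(11)}), ProductSet(Interval.Lopen(7/60, 36/5), Interval(-69/8, -2/7)))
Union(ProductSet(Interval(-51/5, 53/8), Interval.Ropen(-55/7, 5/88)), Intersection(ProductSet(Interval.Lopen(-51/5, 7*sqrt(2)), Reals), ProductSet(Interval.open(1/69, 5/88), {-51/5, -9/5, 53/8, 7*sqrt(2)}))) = Union(ProductSet(Interval(-51/5, 53/8), Interval.Ropen(-55/7, 5/88)), ProductSet(Interval.open(1/69, 5/88), {-51/5, -9/5, 53/8, 7*sqrt(2)}))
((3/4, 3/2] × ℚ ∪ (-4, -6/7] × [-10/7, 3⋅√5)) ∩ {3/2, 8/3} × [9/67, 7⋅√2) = {3/2} × (ℚ ∩ [9/67, 7⋅√2))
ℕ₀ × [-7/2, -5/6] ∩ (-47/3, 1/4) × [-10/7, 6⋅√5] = {0} × [-10/7, -5/6]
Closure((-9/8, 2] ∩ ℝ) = [-9/8, 2]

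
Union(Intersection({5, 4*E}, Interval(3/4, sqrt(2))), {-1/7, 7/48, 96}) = {-1/7, 7/48, 96}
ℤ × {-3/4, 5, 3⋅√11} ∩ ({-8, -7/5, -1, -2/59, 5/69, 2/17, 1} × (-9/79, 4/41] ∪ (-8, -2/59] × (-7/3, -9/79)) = {-7, -6, …, -1} × {-3/4}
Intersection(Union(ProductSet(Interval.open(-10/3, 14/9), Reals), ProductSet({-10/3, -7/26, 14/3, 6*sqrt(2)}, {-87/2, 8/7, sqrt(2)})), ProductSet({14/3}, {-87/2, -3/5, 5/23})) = ProductSet({14/3}, {-87/2})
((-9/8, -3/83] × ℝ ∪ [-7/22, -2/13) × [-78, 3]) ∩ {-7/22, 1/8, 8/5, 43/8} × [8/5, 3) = {-7/22} × [8/5, 3)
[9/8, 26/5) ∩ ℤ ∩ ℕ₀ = {2, 3, 4, 5}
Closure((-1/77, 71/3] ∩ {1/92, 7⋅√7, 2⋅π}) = {1/92, 7⋅√7, 2⋅π}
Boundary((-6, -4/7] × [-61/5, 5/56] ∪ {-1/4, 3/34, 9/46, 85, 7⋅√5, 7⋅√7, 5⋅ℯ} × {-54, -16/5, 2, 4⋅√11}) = ({-6, -4/7} × [-61/5, 5/56]) ∪ ([-6, -4/7] × {-61/5, 5/56}) ∪ ({-1/4, 3/34, 9/46, 85, 7⋅√5, 7⋅√7, 5⋅ℯ} × {-54, -16/5, 2, 4⋅√11})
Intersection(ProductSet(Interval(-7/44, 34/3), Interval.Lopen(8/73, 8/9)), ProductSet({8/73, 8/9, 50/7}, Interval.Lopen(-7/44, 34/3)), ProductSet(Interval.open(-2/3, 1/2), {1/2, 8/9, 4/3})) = ProductSet({8/73}, {1/2, 8/9})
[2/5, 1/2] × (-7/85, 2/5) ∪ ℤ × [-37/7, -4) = (ℤ × [-37/7, -4)) ∪ ([2/5, 1/2] × (-7/85, 2/5))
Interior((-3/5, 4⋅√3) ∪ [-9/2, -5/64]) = (-9/2, 4⋅√3)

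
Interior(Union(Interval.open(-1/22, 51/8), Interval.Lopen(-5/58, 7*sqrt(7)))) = Interval.open(-5/58, 7*sqrt(7))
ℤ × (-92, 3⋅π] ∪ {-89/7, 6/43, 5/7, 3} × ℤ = ({-89/7, 6/43, 5/7, 3} × ℤ) ∪ (ℤ × (-92, 3⋅π])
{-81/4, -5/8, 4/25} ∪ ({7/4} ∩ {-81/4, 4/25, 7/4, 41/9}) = {-81/4, -5/8, 4/25, 7/4}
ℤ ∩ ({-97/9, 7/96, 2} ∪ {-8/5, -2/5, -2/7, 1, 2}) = {1, 2}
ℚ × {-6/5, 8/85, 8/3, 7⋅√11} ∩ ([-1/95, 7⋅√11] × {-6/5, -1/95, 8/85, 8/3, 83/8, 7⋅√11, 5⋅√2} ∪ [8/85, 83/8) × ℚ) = (ℚ ∩ [-1/95, 7⋅√11]) × {-6/5, 8/85, 8/3, 7⋅√11}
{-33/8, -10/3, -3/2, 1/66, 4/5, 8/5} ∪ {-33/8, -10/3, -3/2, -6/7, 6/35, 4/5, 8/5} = {-33/8, -10/3, -3/2, -6/7, 1/66, 6/35, 4/5, 8/5}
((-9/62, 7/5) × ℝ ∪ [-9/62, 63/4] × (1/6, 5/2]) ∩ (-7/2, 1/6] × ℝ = ((-9/62, 1/6] × ℝ) ∪ ([-9/62, 1/6] × (1/6, 5/2])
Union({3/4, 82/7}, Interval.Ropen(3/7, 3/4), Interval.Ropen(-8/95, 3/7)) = Union({82/7}, Interval(-8/95, 3/4))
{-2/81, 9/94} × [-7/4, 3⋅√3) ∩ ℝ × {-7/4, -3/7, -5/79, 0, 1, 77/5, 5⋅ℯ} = {-2/81, 9/94} × {-7/4, -3/7, -5/79, 0, 1}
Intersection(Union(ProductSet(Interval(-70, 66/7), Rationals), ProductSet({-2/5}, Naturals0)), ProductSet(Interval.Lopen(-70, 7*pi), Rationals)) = ProductSet(Interval.Lopen(-70, 66/7), Rationals)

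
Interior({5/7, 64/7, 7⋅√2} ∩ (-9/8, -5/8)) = ∅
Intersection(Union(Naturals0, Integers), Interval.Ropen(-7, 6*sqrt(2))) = Range(-7, 9, 1)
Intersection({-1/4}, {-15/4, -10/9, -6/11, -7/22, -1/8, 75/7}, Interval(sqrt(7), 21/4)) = EmptySet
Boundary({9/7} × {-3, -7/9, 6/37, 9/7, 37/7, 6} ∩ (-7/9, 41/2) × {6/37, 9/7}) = {9/7} × {6/37, 9/7}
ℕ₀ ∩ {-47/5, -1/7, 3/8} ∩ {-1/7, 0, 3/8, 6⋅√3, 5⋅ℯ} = ∅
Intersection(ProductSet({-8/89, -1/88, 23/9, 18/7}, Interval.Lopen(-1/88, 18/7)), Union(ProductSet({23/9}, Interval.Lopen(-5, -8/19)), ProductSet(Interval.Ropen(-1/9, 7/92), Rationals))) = ProductSet({-8/89, -1/88}, Intersection(Interval.Lopen(-1/88, 18/7), Rationals))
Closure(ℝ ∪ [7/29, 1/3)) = (-∞, ∞)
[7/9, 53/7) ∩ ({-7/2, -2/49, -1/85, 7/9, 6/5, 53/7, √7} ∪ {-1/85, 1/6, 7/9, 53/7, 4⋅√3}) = {7/9, 6/5, 4⋅√3, √7}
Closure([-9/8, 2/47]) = [-9/8, 2/47]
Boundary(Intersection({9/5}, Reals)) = {9/5}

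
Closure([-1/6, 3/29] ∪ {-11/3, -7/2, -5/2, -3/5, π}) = {-11/3, -7/2, -5/2, -3/5, π} ∪ [-1/6, 3/29]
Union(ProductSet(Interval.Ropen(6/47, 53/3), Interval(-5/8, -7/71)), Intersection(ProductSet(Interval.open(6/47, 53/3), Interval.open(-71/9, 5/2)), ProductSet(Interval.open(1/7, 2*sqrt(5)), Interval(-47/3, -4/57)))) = Union(ProductSet(Interval.Ropen(6/47, 53/3), Interval(-5/8, -7/71)), ProductSet(Interval.open(1/7, 2*sqrt(5)), Interval.Lopen(-71/9, -4/57)))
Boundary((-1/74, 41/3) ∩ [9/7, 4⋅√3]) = {9/7, 4⋅√3}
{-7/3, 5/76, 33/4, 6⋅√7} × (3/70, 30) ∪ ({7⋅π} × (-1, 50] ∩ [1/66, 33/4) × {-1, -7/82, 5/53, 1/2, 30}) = {-7/3, 5/76, 33/4, 6⋅√7} × (3/70, 30)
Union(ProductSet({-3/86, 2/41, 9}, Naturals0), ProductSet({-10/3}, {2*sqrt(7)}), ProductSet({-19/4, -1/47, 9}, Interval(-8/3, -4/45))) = Union(ProductSet({-10/3}, {2*sqrt(7)}), ProductSet({-19/4, -1/47, 9}, Interval(-8/3, -4/45)), ProductSet({-3/86, 2/41, 9}, Naturals0))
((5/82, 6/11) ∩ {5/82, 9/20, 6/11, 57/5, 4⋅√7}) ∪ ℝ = ℝ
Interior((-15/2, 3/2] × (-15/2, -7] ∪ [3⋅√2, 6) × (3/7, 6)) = ((-15/2, 3/2) × (-15/2, -7)) ∪ ((3⋅√2, 6) × (3/7, 6))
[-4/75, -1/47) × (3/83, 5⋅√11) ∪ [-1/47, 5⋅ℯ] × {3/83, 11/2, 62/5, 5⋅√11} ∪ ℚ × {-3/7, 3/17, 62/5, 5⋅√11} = (ℚ × {-3/7, 3/17, 62/5, 5⋅√11}) ∪ ([-4/75, -1/47) × (3/83, 5⋅√11)) ∪ ([-1/47, 5⋅ℯ] × {3/83, 11/2, 62/5, 5⋅√11})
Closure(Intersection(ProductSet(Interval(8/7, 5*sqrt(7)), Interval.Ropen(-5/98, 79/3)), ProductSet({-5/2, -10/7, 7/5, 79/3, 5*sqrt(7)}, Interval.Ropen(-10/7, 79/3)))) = ProductSet({7/5, 5*sqrt(7)}, Interval(-5/98, 79/3))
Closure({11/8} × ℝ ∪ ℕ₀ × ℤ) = (ℕ₀ × ℤ) ∪ ({11/8} × ℝ)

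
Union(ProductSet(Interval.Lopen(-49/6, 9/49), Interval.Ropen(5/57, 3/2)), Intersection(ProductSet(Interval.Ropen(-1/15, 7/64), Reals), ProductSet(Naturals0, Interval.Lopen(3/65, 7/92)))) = Union(ProductSet(Interval.Lopen(-49/6, 9/49), Interval.Ropen(5/57, 3/2)), ProductSet(Range(0, 1, 1), Interval.Lopen(3/65, 7/92)))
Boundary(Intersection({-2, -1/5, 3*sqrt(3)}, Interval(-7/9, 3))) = {-1/5}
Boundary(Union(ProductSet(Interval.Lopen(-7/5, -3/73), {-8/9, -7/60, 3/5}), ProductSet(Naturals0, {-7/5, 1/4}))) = Union(ProductSet(Interval(-7/5, -3/73), {-8/9, -7/60, 3/5}), ProductSet(Naturals0, {-7/5, 1/4}))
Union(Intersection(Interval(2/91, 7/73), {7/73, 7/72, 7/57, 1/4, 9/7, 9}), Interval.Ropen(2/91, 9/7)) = Interval.Ropen(2/91, 9/7)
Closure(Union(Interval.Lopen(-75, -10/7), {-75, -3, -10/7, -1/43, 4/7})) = Union({-1/43, 4/7}, Interval(-75, -10/7))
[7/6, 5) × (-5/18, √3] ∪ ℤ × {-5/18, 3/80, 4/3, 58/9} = (ℤ × {-5/18, 3/80, 4/3, 58/9}) ∪ ([7/6, 5) × (-5/18, √3])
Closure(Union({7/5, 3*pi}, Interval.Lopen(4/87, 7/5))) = Union({3*pi}, Interval(4/87, 7/5))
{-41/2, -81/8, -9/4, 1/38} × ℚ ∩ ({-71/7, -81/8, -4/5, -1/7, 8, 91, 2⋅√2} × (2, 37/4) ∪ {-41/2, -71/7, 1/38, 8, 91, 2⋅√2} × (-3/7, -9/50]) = ({-81/8} × (ℚ ∩ (2, 37/4))) ∪ ({-41/2, 1/38} × (ℚ ∩ (-3/7, -9/50]))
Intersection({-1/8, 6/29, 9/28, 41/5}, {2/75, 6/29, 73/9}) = {6/29}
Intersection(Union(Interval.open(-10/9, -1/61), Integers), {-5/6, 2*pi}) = {-5/6}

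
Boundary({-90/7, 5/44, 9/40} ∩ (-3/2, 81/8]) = {5/44, 9/40}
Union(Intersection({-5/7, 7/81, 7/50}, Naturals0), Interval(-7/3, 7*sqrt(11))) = Interval(-7/3, 7*sqrt(11))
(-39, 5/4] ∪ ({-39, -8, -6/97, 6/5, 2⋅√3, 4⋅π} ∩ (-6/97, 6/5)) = (-39, 5/4]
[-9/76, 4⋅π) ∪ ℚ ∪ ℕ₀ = ℚ ∪ [-9/76, 4⋅π)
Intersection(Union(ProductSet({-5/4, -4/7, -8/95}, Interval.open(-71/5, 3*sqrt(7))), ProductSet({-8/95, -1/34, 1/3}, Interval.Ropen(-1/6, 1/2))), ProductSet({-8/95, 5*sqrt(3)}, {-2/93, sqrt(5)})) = ProductSet({-8/95}, {-2/93, sqrt(5)})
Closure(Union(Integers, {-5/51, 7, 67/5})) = Union({-5/51, 67/5}, Integers)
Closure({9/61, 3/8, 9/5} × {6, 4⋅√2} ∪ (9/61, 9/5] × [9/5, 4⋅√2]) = ({9/61, 3/8, 9/5} × {6, 4⋅√2}) ∪ ([9/61, 9/5] × [9/5, 4⋅√2])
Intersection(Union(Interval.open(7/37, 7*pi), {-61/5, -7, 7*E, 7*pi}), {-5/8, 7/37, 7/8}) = {7/8}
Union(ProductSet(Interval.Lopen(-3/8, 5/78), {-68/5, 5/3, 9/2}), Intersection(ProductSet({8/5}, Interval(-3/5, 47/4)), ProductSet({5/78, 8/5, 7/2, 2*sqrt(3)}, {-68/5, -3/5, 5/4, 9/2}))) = Union(ProductSet({8/5}, {-3/5, 5/4, 9/2}), ProductSet(Interval.Lopen(-3/8, 5/78), {-68/5, 5/3, 9/2}))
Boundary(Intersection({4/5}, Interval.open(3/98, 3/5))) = EmptySet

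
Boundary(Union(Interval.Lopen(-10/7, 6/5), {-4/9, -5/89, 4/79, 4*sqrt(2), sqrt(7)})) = {-10/7, 6/5, 4*sqrt(2), sqrt(7)}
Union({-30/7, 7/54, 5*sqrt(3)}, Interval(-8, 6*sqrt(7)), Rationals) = Union(Interval(-8, 6*sqrt(7)), Rationals)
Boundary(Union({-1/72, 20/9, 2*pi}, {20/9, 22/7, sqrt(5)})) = {-1/72, 20/9, 22/7, sqrt(5), 2*pi}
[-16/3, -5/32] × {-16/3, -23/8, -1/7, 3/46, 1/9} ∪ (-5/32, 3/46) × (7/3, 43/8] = ((-5/32, 3/46) × (7/3, 43/8]) ∪ ([-16/3, -5/32] × {-16/3, -23/8, -1/7, 3/46, 1/9})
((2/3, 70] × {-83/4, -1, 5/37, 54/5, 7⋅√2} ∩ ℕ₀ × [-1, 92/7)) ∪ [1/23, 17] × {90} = ([1/23, 17] × {90}) ∪ ({1, 2, …, 70} × {-1, 5/37, 54/5, 7⋅√2})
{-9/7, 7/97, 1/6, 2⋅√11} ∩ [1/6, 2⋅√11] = {1/6, 2⋅√11}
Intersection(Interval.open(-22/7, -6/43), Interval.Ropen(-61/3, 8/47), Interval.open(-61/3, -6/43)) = Interval.open(-22/7, -6/43)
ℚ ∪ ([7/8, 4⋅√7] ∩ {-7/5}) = ℚ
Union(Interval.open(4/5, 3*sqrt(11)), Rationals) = Union(Interval.Ropen(4/5, 3*sqrt(11)), Rationals)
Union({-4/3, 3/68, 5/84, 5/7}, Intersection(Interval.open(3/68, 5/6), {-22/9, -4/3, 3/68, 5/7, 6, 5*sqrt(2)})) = {-4/3, 3/68, 5/84, 5/7}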